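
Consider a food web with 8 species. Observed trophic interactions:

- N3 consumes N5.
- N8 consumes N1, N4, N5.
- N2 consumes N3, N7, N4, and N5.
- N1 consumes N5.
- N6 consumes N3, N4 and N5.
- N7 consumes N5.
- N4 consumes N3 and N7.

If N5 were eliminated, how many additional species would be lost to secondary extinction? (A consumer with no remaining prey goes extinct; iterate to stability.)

Remove N5.
Round 1: N1 (all prey gone), N7 (all prey gone), N3 (all prey gone) → extinct.
Round 2: N4 (all prey gone) → extinct.
Round 3: N6 (all prey gone), N8 (all prey gone), N2 (all prey gone) → extinct.
No further losses. Total secondary extinctions: 7.

7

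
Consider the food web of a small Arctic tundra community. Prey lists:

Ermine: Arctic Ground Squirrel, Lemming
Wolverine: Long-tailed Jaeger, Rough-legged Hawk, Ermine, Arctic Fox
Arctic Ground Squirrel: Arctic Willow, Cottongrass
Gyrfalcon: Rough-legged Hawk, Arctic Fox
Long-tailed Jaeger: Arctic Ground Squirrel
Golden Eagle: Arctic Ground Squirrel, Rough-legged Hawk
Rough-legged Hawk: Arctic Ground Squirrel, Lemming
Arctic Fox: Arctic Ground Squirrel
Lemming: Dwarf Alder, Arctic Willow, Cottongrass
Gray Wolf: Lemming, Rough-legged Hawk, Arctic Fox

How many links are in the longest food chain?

One longest chain: Arctic Willow → Arctic Ground Squirrel → Arctic Fox → Gray Wolf.
It has 4 species and 3 links.

3 links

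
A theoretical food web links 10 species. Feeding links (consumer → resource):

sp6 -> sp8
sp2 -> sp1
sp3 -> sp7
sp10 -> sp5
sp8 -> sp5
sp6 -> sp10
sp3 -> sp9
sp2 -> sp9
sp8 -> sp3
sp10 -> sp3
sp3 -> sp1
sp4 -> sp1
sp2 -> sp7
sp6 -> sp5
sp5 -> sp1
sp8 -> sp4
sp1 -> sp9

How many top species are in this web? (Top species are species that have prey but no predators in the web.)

2

Top species (has prey, but nothing eats it): sp2, sp6.
Count: 2.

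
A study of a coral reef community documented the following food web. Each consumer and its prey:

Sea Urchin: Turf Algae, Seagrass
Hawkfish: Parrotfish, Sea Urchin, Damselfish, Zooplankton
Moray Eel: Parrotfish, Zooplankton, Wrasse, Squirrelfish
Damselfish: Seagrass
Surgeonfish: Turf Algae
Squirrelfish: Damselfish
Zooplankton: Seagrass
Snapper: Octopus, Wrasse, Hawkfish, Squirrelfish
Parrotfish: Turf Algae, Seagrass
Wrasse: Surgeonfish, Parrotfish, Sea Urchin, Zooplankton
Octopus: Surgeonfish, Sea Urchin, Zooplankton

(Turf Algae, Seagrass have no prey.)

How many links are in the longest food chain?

One longest chain: Turf Algae → Surgeonfish → Wrasse → Snapper.
It has 4 species and 3 links.

3 links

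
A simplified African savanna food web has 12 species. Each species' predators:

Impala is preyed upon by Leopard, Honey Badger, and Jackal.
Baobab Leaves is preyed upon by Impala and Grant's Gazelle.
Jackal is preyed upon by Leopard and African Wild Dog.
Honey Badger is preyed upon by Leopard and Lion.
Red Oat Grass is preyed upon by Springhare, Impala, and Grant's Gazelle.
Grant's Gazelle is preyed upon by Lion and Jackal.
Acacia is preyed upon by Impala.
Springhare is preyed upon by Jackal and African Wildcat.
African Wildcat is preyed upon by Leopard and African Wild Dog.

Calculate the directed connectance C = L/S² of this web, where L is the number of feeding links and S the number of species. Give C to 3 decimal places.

C = 0.132

The web has S = 12 species and L = 19 feeding links.
C = L / S² = 19 / 144 = 0.1319 ≈ 0.132.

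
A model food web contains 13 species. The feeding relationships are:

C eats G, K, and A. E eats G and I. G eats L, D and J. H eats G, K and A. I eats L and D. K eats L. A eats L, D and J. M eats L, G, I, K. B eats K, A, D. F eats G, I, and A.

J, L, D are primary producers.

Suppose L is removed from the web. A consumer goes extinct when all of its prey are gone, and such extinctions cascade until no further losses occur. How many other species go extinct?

Remove L.
Round 1: K (all prey gone) → extinct.
No further losses. Total secondary extinctions: 1.

1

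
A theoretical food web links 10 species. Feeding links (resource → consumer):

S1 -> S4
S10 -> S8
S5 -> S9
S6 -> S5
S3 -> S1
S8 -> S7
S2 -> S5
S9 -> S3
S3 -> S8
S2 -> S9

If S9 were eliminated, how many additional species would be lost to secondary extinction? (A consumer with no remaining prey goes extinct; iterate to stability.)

Remove S9.
Round 1: S3 (all prey gone) → extinct.
Round 2: S1 (all prey gone) → extinct.
Round 3: S4 (all prey gone) → extinct.
No further losses. Total secondary extinctions: 3.

3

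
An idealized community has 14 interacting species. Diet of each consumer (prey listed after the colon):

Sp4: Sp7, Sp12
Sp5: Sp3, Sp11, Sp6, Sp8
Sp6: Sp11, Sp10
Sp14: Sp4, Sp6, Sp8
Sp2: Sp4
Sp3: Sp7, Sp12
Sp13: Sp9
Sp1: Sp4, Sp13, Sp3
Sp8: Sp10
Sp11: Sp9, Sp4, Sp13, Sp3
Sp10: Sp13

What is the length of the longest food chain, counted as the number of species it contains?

5 species

One longest chain: Sp7 → Sp4 → Sp11 → Sp6 → Sp14.
It has 5 species and 4 links.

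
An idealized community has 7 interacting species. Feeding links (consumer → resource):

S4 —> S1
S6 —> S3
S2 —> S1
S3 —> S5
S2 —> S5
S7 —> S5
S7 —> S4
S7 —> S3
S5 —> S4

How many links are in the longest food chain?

4 links

One longest chain: S1 → S4 → S5 → S3 → S6.
It has 5 species and 4 links.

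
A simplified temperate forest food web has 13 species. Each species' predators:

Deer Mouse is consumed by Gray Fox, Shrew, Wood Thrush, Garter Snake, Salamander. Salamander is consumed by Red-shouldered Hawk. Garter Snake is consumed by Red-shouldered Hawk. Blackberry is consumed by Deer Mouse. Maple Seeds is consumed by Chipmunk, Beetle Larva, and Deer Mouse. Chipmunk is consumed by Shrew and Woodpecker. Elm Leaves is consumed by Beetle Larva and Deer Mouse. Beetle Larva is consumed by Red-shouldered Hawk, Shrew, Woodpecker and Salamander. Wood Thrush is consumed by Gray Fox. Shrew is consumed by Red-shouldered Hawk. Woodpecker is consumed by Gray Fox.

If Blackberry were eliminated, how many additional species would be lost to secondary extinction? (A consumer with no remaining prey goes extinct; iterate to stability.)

Remove Blackberry.
Every predator of it retains at least one other prey: Deer Mouse still has Maple Seeds, Elm Leaves.
No consumer loses all prey, so no secondary extinctions occur.

0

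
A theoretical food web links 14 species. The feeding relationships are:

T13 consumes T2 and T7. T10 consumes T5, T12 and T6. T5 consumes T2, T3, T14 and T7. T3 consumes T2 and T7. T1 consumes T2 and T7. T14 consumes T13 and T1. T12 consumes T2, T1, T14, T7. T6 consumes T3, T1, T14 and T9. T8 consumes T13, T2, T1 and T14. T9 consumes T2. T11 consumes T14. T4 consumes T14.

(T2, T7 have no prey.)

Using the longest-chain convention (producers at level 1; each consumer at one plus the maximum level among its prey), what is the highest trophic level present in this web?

5

Producers (level 1): T2, T7.
T2 → T13 → T14 → T6 → T10 gives T10 level 5.
No species has a prey at level 5, so no species reaches level 6.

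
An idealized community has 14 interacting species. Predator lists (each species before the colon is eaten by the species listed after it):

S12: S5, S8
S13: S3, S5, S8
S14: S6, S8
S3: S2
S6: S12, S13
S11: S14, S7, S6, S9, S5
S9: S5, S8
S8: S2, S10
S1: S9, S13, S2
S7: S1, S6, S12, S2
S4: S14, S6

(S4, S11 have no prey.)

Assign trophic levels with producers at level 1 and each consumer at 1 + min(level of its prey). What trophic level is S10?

S4 is a producer → level 1.
S14 eats S4 → level 2.
S8 eats S14 → level 3.
S10 eats S8 → level 4.
No prey of S10 is below level 3, so 4 is the minimum.

Trophic level 4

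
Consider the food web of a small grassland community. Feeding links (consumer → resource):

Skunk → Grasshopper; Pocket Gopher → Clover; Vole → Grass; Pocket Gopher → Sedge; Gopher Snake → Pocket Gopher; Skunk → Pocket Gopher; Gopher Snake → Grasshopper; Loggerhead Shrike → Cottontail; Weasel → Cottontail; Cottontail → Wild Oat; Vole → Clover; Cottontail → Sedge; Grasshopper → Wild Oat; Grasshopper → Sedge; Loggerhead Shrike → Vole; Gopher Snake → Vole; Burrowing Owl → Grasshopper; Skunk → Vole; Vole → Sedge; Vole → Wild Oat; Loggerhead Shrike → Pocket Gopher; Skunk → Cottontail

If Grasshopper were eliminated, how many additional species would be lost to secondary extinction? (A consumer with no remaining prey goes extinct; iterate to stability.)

Remove Grasshopper.
Round 1: Burrowing Owl (all prey gone) → extinct.
No further losses. Total secondary extinctions: 1.

1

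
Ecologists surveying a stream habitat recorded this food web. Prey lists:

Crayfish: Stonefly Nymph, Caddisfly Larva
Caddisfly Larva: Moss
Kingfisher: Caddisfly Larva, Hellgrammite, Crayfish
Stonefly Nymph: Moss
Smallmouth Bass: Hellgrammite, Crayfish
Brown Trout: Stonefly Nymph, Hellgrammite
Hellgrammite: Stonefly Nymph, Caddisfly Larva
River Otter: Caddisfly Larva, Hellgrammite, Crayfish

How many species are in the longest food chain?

4 species

One longest chain: Moss → Stonefly Nymph → Hellgrammite → River Otter.
It has 4 species and 3 links.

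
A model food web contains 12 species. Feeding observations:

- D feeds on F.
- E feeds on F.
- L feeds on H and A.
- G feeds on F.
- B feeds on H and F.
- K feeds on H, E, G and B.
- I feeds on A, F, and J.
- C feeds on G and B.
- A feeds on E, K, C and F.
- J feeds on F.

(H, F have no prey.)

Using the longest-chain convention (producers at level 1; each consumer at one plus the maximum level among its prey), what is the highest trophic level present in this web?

5

Producers (level 1): H, F.
F → E → K → A → I gives I level 5.
No species has a prey at level 5, so no species reaches level 6.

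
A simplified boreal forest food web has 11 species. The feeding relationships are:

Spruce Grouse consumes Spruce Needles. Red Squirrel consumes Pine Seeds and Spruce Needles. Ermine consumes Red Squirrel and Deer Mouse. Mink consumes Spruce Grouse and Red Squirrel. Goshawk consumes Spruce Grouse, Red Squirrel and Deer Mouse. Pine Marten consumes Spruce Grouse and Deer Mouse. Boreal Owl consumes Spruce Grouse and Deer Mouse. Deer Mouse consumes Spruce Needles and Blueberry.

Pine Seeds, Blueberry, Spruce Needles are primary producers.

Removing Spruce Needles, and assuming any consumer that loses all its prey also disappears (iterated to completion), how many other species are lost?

Remove Spruce Needles.
Round 1: Spruce Grouse (all prey gone) → extinct.
No further losses. Total secondary extinctions: 1.

1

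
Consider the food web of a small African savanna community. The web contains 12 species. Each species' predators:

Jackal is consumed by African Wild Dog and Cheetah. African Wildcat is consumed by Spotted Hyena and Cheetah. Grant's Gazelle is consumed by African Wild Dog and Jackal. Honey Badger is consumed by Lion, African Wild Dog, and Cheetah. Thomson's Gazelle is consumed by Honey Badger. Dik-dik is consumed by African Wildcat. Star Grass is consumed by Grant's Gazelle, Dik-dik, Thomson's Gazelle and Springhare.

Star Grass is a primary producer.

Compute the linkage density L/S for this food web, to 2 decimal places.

L/S = 1.25

There are L = 15 links among S = 12 species.
L/S = 15/12 = 1.2500 ≈ 1.25.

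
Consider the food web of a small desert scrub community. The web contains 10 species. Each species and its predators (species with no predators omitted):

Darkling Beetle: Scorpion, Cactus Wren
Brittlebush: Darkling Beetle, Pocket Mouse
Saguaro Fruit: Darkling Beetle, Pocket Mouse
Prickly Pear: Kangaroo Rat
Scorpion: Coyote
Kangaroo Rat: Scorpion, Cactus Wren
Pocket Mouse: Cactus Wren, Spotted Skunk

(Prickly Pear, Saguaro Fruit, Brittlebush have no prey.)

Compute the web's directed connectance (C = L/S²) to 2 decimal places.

C = 0.12

The web has S = 10 species and L = 12 feeding links.
C = L / S² = 12 / 100 = 0.1200 ≈ 0.12.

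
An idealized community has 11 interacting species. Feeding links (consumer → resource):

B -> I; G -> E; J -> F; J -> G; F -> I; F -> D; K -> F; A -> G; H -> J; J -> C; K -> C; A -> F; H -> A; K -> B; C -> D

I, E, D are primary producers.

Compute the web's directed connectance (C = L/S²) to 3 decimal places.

C = 0.124

The web has S = 11 species and L = 15 feeding links.
C = L / S² = 15 / 121 = 0.1240 ≈ 0.124.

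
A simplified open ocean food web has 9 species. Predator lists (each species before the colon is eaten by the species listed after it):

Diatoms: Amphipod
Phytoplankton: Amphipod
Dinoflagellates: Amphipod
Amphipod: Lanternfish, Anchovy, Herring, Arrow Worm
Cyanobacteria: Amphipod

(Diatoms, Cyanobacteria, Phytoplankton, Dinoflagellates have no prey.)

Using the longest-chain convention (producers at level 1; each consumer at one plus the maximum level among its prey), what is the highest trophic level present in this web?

3

Producers (level 1): Diatoms, Cyanobacteria, Phytoplankton, Dinoflagellates.
Diatoms → Amphipod → Lanternfish gives Lanternfish level 3.
No species has a prey at level 3, so no species reaches level 4.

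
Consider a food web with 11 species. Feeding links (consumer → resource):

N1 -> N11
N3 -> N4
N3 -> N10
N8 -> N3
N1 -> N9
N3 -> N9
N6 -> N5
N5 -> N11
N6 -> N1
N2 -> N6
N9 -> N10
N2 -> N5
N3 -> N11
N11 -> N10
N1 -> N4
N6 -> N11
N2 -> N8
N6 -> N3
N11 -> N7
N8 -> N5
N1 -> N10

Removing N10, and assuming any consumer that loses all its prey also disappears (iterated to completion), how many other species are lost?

1

Remove N10.
Round 1: N9 (all prey gone) → extinct.
No further losses. Total secondary extinctions: 1.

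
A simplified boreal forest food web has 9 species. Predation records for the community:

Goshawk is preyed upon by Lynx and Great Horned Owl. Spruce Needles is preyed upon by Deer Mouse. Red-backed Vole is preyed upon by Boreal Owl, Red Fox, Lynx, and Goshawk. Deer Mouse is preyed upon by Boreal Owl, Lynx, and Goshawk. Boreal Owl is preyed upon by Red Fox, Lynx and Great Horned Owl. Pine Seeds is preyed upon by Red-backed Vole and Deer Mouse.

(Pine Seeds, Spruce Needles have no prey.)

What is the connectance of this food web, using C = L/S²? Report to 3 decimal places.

C = 0.185

The web has S = 9 species and L = 15 feeding links.
C = L / S² = 15 / 81 = 0.1852 ≈ 0.185.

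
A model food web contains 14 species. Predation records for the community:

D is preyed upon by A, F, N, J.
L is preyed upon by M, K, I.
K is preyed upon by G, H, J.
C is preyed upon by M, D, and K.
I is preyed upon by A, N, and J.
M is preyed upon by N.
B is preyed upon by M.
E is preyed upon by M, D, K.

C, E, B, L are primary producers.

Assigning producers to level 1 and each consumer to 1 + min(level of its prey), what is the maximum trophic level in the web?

3

Producers (level 1): C, E, B, L.
Following each consumer down to its lowest-level prey: C → D → F (levels 1 through 3).
All prey of F (D 2) are at level 2 or above, so F is at level 1 + 2 = 3.
Every consumer has at least one prey at level 2 or below, so none exceeds level 3.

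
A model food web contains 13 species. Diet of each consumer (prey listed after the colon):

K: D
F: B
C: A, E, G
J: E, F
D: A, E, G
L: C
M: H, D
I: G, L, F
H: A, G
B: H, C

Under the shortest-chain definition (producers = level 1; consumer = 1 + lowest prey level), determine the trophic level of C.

A is a producer → level 1.
C eats A → level 2.

Trophic level 2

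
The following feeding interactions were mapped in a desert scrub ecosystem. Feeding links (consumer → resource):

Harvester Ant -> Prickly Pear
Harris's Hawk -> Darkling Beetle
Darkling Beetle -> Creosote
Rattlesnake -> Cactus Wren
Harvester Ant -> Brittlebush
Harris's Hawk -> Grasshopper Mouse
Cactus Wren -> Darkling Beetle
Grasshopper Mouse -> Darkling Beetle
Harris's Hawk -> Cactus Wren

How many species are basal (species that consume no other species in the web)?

3

Basal species (no prey listed): Creosote, Brittlebush, Prickly Pear.
Count: 3.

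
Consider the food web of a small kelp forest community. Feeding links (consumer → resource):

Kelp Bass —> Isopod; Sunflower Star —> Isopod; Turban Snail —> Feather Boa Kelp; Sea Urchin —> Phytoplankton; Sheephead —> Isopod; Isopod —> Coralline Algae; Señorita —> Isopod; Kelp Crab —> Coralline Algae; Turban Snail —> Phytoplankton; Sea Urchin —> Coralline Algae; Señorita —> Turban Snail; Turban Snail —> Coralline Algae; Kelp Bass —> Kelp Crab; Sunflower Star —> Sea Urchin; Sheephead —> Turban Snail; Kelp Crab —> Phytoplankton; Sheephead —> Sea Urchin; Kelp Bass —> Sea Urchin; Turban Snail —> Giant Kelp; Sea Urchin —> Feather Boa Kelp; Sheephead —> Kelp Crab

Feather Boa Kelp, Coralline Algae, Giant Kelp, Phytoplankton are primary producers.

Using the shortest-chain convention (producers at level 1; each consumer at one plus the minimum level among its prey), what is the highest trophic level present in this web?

Producers (level 1): Feather Boa Kelp, Coralline Algae, Giant Kelp, Phytoplankton.
Following each consumer down to its lowest-level prey: Coralline Algae → Isopod → Señorita (levels 1 through 3).
All prey of Señorita (Isopod 2, Turban Snail 2) are at level 2 or above, so Señorita is at level 1 + 2 = 3.
Every consumer has at least one prey at level 2 or below, so none exceeds level 3.

3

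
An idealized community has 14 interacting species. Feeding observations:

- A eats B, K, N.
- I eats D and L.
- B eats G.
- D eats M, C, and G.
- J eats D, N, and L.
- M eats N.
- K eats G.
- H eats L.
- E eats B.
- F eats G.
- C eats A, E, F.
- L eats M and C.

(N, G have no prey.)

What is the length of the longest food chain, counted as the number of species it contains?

One longest chain: G → B → E → C → L → J.
It has 6 species and 5 links.

6 species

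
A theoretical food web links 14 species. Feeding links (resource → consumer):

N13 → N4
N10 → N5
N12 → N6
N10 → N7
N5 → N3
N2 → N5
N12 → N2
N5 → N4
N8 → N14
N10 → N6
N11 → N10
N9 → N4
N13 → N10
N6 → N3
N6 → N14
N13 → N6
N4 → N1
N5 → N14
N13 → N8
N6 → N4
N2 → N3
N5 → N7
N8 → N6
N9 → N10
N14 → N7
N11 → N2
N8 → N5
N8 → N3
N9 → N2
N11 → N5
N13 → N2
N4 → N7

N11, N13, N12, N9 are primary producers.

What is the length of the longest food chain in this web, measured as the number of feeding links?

4 links

One longest chain: N13 → N8 → N6 → N4 → N1.
It has 5 species and 4 links.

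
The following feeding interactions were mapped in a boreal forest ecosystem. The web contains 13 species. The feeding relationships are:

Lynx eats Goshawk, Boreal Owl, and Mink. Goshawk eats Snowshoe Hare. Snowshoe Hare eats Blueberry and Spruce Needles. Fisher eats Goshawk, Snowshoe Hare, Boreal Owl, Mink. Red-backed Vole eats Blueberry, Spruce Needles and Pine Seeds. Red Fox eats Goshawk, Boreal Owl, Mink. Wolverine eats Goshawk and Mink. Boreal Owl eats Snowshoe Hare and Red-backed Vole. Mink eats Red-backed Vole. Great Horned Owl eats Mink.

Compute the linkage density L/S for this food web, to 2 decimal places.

There are L = 22 links among S = 13 species.
L/S = 22/13 = 1.6923 ≈ 1.69.

L/S = 1.69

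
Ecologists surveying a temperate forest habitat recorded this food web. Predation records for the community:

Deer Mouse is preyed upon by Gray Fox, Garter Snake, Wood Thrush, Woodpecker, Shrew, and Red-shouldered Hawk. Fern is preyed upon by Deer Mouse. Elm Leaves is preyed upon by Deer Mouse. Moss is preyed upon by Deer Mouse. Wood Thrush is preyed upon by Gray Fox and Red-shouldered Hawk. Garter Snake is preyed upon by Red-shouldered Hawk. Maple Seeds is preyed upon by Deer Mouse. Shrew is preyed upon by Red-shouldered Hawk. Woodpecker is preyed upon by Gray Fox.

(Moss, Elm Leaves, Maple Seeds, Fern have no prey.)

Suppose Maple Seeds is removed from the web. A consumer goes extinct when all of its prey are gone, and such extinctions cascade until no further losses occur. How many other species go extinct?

Remove Maple Seeds.
Every predator of it retains at least one other prey: Deer Mouse still has Moss, Elm Leaves, Fern.
No consumer loses all prey, so no secondary extinctions occur.

0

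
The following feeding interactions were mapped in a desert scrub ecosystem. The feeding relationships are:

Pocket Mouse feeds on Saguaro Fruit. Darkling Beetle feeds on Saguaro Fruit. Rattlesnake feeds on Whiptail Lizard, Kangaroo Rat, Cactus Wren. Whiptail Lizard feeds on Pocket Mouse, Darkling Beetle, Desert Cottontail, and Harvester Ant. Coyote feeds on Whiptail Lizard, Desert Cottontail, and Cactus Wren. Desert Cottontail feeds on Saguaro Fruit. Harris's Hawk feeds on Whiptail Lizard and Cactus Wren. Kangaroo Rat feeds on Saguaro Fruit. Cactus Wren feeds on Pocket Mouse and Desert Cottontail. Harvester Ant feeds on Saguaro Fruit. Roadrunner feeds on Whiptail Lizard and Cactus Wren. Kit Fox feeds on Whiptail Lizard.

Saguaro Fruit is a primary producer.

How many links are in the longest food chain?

3 links

One longest chain: Saguaro Fruit → Darkling Beetle → Whiptail Lizard → Rattlesnake.
It has 4 species and 3 links.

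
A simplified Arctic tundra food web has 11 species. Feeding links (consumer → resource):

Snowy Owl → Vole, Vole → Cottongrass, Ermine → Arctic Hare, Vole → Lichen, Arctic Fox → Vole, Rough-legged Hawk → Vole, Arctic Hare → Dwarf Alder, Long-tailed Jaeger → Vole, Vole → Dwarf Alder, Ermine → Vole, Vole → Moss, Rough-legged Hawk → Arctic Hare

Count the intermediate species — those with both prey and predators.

2

Intermediate species (has both prey and predators): Vole, Arctic Hare.
Count: 2.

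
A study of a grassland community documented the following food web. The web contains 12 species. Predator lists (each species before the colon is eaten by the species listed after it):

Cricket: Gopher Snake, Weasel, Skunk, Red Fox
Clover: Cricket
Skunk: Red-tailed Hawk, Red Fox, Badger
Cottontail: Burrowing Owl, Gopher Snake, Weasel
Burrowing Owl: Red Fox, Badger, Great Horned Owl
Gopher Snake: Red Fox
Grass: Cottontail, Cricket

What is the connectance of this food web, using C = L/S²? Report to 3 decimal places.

C = 0.118

The web has S = 12 species and L = 17 feeding links.
C = L / S² = 17 / 144 = 0.1181 ≈ 0.118.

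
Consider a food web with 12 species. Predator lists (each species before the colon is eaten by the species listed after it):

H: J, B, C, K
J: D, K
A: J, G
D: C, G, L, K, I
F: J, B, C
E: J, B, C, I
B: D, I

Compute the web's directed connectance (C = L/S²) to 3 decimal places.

The web has S = 12 species and L = 22 feeding links.
C = L / S² = 22 / 144 = 0.1528 ≈ 0.153.

C = 0.153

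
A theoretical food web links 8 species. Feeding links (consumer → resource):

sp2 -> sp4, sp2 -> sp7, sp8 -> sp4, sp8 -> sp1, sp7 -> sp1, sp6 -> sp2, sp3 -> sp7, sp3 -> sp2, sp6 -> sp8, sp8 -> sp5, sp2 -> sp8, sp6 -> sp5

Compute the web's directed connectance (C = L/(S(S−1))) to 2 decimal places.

C = 0.21

The web has S = 8 species and L = 12 feeding links.
C = L / (S(S−1)) = 12 / 56 = 0.2143 ≈ 0.21.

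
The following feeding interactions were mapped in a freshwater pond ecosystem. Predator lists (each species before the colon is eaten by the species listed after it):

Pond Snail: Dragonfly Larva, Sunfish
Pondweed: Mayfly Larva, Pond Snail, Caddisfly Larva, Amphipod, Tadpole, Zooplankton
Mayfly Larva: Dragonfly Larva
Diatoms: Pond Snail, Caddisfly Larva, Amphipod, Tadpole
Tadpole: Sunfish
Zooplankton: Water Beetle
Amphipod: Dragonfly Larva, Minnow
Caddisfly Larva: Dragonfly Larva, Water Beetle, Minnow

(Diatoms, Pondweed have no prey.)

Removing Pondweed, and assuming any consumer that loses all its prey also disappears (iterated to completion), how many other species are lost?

Remove Pondweed.
Round 1: Mayfly Larva (all prey gone), Zooplankton (all prey gone) → extinct.
No further losses. Total secondary extinctions: 2.

2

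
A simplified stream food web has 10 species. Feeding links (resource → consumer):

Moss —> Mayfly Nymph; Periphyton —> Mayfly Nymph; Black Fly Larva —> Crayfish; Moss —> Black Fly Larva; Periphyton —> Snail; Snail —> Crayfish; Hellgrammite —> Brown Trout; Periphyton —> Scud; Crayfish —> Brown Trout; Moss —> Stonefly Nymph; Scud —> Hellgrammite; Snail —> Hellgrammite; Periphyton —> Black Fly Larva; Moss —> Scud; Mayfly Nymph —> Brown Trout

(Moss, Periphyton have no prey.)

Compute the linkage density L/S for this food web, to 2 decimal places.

There are L = 15 links among S = 10 species.
L/S = 15/10 = 1.5000 ≈ 1.50.

L/S = 1.50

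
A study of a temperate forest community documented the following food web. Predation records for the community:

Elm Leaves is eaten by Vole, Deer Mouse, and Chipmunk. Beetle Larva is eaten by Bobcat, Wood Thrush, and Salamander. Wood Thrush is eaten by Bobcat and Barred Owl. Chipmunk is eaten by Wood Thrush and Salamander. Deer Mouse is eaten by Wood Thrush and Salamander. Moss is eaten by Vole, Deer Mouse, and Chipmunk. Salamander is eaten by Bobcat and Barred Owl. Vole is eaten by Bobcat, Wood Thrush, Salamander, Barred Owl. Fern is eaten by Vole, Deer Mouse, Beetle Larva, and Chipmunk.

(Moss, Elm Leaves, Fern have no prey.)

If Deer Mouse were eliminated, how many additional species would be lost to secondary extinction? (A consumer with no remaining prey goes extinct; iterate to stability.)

0

Remove Deer Mouse.
Every predator of it retains at least one other prey: Salamander still has Vole, Chipmunk, Beetle Larva; Wood Thrush still has Vole, Chipmunk, Beetle Larva.
No consumer loses all prey, so no secondary extinctions occur.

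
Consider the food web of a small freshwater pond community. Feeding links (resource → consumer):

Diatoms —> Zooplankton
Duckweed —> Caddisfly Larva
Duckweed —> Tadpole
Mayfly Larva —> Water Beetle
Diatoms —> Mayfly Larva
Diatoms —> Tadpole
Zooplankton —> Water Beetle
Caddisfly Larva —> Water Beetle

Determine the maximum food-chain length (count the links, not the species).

2 links

One longest chain: Diatoms → Zooplankton → Water Beetle.
It has 3 species and 2 links.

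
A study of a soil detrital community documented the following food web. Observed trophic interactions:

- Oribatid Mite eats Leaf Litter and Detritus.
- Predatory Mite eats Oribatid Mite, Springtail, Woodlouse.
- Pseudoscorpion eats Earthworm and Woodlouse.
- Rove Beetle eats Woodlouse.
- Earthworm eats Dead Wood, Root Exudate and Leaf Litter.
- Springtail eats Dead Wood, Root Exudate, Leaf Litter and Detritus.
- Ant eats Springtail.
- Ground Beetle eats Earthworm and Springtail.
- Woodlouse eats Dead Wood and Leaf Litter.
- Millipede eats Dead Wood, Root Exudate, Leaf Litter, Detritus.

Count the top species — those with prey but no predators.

6

Top species (has prey, but nothing eats it): Millipede, Pseudoscorpion, Ant, Predatory Mite, Ground Beetle, Rove Beetle.
Count: 6.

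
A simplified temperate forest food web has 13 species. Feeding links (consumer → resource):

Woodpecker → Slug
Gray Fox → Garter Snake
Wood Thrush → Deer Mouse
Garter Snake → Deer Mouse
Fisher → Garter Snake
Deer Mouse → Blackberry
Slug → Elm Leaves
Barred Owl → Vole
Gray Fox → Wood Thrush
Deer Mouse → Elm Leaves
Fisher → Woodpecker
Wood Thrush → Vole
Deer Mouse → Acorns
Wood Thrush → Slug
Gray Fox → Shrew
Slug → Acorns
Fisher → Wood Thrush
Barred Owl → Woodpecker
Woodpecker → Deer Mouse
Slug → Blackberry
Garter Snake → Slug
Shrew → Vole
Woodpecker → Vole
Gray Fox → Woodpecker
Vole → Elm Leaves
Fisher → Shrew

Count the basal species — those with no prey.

Basal species (no prey listed): Acorns, Elm Leaves, Blackberry.
Count: 3.

3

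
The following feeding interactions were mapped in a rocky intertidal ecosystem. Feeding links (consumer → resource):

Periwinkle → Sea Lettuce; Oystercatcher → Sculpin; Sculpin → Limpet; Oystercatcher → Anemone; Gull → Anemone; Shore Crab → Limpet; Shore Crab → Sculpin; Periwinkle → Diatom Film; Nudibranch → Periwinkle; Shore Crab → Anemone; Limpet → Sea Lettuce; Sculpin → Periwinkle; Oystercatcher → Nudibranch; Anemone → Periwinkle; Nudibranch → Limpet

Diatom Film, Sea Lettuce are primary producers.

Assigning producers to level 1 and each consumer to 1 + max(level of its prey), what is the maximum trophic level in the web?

4

Producers (level 1): Diatom Film, Sea Lettuce.
Diatom Film → Periwinkle → Nudibranch → Oystercatcher gives Oystercatcher level 4.
No species has a prey at level 4, so no species reaches level 5.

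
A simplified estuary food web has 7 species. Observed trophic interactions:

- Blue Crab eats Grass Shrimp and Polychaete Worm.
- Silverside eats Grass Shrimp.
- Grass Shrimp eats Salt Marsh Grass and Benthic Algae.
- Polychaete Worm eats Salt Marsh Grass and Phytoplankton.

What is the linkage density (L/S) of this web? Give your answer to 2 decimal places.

There are L = 7 links among S = 7 species.
L/S = 7/7 = 1.0000 ≈ 1.00.

L/S = 1.00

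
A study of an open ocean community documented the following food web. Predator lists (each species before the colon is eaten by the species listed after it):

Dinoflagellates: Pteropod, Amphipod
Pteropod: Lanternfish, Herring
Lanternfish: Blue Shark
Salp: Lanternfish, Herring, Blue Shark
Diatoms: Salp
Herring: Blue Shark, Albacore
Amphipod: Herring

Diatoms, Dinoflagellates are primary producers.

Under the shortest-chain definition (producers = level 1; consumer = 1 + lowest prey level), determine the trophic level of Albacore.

Trophic level 4

Dinoflagellates is a producer → level 1.
Pteropod eats Dinoflagellates → level 2.
Herring eats Pteropod → level 3.
Albacore eats Herring → level 4.
No prey of Albacore is below level 3, so 4 is the minimum.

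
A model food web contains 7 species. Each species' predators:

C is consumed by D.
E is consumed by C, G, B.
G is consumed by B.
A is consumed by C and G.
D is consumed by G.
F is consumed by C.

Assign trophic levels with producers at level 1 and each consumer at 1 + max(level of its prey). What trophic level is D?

Trophic level 3

F is a producer → level 1.
C eats F (level 1); other prey at levels: A 1, E 1 → level 2.
D eats C → level 3.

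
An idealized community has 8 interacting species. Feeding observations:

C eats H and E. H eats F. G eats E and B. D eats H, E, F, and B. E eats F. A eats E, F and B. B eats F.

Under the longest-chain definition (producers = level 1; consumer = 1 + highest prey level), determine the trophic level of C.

Trophic level 3

F is a producer → level 1.
E eats F → level 2.
C eats E (level 2); other prey at levels: H 2 → level 3.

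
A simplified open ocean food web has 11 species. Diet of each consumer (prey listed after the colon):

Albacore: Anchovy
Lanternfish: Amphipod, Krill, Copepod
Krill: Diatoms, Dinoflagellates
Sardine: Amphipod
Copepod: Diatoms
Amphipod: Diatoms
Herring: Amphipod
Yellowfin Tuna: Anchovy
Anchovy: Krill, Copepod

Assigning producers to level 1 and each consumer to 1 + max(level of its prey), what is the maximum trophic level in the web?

4

Producers (level 1): Diatoms, Dinoflagellates.
Diatoms → Krill → Anchovy → Yellowfin Tuna gives Yellowfin Tuna level 4.
No species has a prey at level 4, so no species reaches level 5.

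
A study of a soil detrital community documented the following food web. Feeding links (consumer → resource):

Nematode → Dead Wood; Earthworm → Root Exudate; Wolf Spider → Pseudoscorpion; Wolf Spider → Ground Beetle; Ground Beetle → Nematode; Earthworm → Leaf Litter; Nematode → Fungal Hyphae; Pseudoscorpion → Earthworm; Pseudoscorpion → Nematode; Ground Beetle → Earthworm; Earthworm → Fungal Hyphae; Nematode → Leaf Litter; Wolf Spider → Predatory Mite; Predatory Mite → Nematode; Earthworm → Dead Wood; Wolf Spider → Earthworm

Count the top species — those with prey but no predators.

1

Top species (has prey, but nothing eats it): Wolf Spider.
Count: 1.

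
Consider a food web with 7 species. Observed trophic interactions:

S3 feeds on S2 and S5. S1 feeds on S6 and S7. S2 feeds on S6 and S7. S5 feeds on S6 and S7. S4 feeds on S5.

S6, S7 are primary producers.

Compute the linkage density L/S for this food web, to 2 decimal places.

There are L = 9 links among S = 7 species.
L/S = 9/7 = 1.2857 ≈ 1.29.

L/S = 1.29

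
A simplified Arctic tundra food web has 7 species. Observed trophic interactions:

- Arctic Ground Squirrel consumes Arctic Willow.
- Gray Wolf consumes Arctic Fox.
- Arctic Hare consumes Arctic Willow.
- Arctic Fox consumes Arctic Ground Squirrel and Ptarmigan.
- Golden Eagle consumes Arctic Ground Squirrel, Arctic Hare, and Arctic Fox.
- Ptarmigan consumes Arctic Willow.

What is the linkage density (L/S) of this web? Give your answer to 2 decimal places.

L/S = 1.29

There are L = 9 links among S = 7 species.
L/S = 9/7 = 1.2857 ≈ 1.29.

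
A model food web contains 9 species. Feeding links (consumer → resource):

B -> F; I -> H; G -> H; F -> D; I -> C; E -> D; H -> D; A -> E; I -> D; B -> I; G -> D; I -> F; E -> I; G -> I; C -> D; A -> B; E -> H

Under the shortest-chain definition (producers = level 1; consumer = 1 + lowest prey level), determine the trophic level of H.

Trophic level 2

D is a producer → level 1.
H eats D → level 2.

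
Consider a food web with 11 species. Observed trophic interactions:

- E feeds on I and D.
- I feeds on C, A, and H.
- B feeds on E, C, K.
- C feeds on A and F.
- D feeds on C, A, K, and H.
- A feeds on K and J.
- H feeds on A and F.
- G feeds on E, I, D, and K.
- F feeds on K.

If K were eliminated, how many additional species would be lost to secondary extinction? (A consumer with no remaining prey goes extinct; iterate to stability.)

Remove K.
Round 1: F (all prey gone) → extinct.
No further losses. Total secondary extinctions: 1.

1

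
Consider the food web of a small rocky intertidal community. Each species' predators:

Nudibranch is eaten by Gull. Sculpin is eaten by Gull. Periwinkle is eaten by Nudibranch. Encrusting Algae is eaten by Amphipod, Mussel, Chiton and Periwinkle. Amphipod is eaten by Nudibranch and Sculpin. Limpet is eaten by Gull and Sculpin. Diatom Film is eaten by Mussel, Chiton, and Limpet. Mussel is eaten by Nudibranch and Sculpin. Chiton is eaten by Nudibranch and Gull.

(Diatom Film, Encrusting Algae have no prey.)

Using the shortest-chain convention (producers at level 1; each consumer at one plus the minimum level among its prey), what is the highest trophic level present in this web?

Producers (level 1): Diatom Film, Encrusting Algae.
Following each consumer down to its lowest-level prey: Diatom Film → Mussel → Nudibranch (levels 1 through 3).
All prey of Nudibranch (Mussel 2, Amphipod 2, Periwinkle 2, Chiton 2) are at level 2 or above, so Nudibranch is at level 1 + 2 = 3.
Every consumer has at least one prey at level 2 or below, so none exceeds level 3.

3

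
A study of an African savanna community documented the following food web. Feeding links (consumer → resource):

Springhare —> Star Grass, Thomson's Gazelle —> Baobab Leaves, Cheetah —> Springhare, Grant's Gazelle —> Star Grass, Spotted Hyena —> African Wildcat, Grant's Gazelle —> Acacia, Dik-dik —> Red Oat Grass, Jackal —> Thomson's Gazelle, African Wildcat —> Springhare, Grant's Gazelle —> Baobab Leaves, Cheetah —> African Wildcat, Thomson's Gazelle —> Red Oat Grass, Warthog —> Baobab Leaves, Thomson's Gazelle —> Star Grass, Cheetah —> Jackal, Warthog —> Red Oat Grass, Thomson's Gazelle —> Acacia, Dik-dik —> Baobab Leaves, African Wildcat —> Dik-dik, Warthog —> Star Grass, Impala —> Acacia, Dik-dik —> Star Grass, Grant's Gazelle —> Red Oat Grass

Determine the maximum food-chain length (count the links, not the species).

3 links

One longest chain: Acacia → Thomson's Gazelle → Jackal → Cheetah.
It has 4 species and 3 links.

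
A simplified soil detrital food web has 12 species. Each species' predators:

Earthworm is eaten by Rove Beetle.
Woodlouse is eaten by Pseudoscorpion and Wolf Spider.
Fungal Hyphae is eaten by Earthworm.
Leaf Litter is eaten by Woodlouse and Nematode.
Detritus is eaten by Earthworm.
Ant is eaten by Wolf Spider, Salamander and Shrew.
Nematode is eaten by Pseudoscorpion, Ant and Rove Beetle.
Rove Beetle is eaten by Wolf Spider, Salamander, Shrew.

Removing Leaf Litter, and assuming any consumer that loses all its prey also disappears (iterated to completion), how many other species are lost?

Remove Leaf Litter.
Round 1: Woodlouse (all prey gone), Nematode (all prey gone) → extinct.
Round 2: Ant (all prey gone), Pseudoscorpion (all prey gone) → extinct.
No further losses. Total secondary extinctions: 4.

4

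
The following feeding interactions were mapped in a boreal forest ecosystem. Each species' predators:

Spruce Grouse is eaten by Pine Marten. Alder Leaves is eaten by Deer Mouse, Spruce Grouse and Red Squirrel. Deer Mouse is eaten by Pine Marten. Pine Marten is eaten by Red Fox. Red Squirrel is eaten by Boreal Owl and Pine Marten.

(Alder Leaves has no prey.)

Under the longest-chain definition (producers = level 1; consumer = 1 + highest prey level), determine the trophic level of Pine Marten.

Trophic level 3

Alder Leaves is a producer → level 1.
Spruce Grouse eats Alder Leaves → level 2.
Pine Marten eats Spruce Grouse (level 2); other prey at levels: Deer Mouse 2, Red Squirrel 2 → level 3.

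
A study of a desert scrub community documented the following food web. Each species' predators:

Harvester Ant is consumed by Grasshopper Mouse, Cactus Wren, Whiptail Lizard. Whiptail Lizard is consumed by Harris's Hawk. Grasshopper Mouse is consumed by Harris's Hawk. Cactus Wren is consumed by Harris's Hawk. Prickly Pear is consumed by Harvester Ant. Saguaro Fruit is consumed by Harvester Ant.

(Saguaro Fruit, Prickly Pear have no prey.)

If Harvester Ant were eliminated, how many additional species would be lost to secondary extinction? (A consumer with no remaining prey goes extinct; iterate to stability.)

4

Remove Harvester Ant.
Round 1: Grasshopper Mouse (all prey gone), Cactus Wren (all prey gone), Whiptail Lizard (all prey gone) → extinct.
Round 2: Harris's Hawk (all prey gone) → extinct.
No further losses. Total secondary extinctions: 4.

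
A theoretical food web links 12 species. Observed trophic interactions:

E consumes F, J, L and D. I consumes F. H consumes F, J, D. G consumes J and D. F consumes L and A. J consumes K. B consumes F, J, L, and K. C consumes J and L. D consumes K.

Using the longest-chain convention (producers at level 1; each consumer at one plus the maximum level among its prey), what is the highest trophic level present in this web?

3

Producers (level 1): K, A, L.
K → J → C gives C level 3.
No species has a prey at level 3, so no species reaches level 4.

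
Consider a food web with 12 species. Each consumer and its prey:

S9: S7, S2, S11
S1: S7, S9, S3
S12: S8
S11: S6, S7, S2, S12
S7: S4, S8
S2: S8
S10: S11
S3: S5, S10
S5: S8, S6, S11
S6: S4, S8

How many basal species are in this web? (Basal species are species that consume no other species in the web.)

2

Basal species (no prey listed): S4, S8.
Count: 2.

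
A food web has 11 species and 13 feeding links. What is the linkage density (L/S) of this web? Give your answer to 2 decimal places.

L/S = 1.18

There are L = 13 links among S = 11 species.
L/S = 13/11 = 1.1818 ≈ 1.18.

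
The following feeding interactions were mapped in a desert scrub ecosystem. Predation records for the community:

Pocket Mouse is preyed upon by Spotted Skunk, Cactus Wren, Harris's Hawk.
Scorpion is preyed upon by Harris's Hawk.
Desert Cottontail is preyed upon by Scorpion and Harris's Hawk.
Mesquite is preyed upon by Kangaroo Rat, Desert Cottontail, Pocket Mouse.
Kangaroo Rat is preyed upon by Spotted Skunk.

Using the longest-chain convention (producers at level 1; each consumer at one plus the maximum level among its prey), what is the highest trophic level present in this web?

Producers (level 1): Mesquite.
Mesquite → Desert Cottontail → Scorpion → Harris's Hawk gives Harris's Hawk level 4.
No species has a prey at level 4, so no species reaches level 5.

4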